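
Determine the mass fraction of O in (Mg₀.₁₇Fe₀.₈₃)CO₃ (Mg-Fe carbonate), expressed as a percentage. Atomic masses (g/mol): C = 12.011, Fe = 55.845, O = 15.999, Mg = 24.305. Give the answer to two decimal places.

43.44 weight percent

M((Mg₀.₁₇Fe₀.₈₃)CO₃) = 110.491 g/mol.
O contributes 3 × 15.999 = 47.997 g per mole.
47.997/110.491 = 0.4344 → 43.44%.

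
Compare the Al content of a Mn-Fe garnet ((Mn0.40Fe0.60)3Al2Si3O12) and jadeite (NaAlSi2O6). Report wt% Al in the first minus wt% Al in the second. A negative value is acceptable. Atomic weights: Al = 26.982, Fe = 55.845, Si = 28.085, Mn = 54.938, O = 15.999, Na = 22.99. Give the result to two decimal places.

-2.48 percentage points

Al in (Mn0.40Fe0.60)3Al2Si3O12: molar mass 496.654 g/mol; 2×26.982 = 53.964 g → 10.87 wt%.
Al in NaAlSi2O6: molar mass 202.136 g/mol; 1×26.982 = 26.982 g → 13.35 wt%.
Difference = 10.87 − 13.35 = -2.48 percentage points.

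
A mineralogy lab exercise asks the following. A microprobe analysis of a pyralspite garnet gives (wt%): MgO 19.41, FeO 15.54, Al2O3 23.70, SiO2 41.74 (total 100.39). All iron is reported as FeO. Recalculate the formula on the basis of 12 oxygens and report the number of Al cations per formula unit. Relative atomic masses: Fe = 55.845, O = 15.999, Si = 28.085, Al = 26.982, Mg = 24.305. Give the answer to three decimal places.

MgO: 19.41/40.304 = 0.48159 mol → 0.48159 mol Mg, 0.48159 mol O.
FeO: 15.54/71.844 = 0.21630 mol → 0.21630 mol Fe, 0.21630 mol O.
Al2O3: 23.70/101.961 = 0.23244 mol → 0.46488 mol Al, 0.69732 mol O.
SiO2: 41.74/60.083 = 0.69471 mol → 0.69471 mol Si, 1.38942 mol O.
Total oxygen = 2.78463 mol. Normalization factor = 12/2.78463 = 4.30937.
Al per 12 O = 0.46488 × 4.30937 = 2.003.

2.003 Al apfu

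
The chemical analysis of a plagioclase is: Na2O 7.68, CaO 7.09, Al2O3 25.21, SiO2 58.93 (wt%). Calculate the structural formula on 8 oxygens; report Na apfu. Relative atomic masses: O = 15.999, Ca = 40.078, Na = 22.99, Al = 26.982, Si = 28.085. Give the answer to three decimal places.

0.671 Na apfu

Na2O (M=61.979): mol = 0.12391; Na = 0.24782, O = 0.12391.
CaO (M=56.077): mol = 0.12643; Ca = 0.12643, O = 0.12643.
Al2O3 (M=101.961): mol = 0.24725; Al = 0.49450, O = 0.74175.
SiO2 (M=60.083): mol = 0.98081; Si = 0.98081, O = 1.96162.
ΣO = 2.95371; factor = 8/ΣO = 2.70846.
Na apfu = 0.24782 × 2.70846 = 0.671.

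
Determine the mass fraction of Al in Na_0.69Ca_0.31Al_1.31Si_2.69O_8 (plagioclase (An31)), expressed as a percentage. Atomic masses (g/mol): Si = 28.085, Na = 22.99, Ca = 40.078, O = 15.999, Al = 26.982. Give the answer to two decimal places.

13.23 wt%

M(Na_0.69Ca_0.31Al_1.31Si_2.69O_8) = 267.174 g/mol.
Al contributes 1.31 × 26.982 = 35.346 g per mole.
35.346/267.174 = 0.1323 → 13.23%.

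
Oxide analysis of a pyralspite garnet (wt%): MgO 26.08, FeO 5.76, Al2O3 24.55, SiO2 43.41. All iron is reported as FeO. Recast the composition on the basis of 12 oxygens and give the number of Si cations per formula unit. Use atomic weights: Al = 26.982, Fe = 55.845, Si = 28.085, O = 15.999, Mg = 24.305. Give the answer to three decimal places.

MgO: 26.08/40.304 = 0.64708 mol → 0.64708 mol Mg, 0.64708 mol O.
FeO: 5.76/71.844 = 0.08017 mol → 0.08017 mol Fe, 0.08017 mol O.
Al2O3: 24.55/101.961 = 0.24078 mol → 0.48156 mol Al, 0.72234 mol O.
SiO2: 43.41/60.083 = 0.72250 mol → 0.72250 mol Si, 1.44500 mol O.
Total oxygen = 2.89459 mol. Normalization factor = 12/2.89459 = 4.14566.
Si per 12 O = 0.72250 × 4.14566 = 2.995.

2.995 Si apfu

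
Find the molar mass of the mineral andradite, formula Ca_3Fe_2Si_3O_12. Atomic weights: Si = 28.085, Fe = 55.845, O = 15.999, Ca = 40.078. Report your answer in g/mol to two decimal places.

M = 3*40.078 + 2*55.845 + 3*28.085 + 12*15.999

508.17 g/mol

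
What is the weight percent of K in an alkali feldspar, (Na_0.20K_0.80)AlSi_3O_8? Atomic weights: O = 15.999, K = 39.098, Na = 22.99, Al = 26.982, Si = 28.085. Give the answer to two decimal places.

11.37 weight percent

Formula mass = 0.20*22.99 + 0.80*39.098 + 1*26.982 + 3*28.085 + 8*15.999 = 275.105 g/mol, of which 31.278 g is K.
So K makes up 31.278/275.105 = 0.1137 of the mass, i.e. 11.37%.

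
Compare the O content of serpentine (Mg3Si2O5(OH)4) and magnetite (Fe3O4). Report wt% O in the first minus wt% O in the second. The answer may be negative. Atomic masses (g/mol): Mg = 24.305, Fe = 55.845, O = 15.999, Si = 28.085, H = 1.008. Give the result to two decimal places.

O in Mg3Si2O5(OH)4: molar mass 277.108 g/mol; 9×15.999 = 143.991 g → 51.96 wt%.
O in Fe3O4: molar mass 231.531 g/mol; 4×15.999 = 63.996 g → 27.64 wt%.
Difference = 51.96 − 27.64 = 24.32 percentage points.

24.32 percentage points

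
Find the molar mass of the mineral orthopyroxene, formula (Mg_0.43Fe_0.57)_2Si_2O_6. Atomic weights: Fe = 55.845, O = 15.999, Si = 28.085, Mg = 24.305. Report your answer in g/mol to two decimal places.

236.73 g/mol

Mg: 0.86 × 24.305 = 20.9023
Fe: 1.14 × 55.845 = 63.6633
Si: 2 × 28.085 = 56.1700
O: 6 × 15.999 = 95.9940
Summing the contributions gives the formula mass.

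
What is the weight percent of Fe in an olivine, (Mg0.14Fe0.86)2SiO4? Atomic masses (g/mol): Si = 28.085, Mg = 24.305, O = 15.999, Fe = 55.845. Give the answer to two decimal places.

M((Mg0.14Fe0.86)2SiO4) = 194.940 g/mol.
Fe contributes 1.72 × 55.845 = 96.053 g per mole.
96.053/194.940 = 0.4927 → 49.27%.

49.27 weight percent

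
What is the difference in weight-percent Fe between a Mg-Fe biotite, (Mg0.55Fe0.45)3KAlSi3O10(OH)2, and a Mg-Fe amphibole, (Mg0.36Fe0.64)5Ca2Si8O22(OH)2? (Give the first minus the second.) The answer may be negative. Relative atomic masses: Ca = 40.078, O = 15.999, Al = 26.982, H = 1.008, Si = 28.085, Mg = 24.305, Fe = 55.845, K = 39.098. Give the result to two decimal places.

-3.17 percentage points

Fe in (Mg0.55Fe0.45)3KAlSi3O10(OH)2: molar mass 459.833 g/mol; 1.35×55.845 = 75.391 g → 16.40 wt%.
Fe in (Mg0.36Fe0.64)5Ca2Si8O22(OH)2: molar mass 913.281 g/mol; 3.20×55.845 = 178.704 g → 19.57 wt%.
Difference = 16.40 − 19.57 = -3.17 percentage points.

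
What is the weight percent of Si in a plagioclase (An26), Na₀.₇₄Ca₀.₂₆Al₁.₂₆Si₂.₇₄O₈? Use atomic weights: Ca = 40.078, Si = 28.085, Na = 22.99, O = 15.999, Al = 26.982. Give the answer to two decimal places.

28.89 mass %

Molar mass of Na₀.₇₄Ca₀.₂₆Al₁.₂₆Si₂.₇₄O₈: 0.74·22.99 + 0.26·40.078 + 1.26·26.982 + 2.74·28.085 + 8·15.999 = 266.375 g/mol.
Mass of Si per formula unit: 2.74 × 28.085 = 76.953 g.
Weight fraction Si = 76.953 / 266.375 = 0.2889.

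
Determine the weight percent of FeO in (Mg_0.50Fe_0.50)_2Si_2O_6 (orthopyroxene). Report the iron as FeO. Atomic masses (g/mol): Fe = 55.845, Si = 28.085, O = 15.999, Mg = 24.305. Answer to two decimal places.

M((Mg_0.50Fe_0.50)_2Si_2O_6) = 232.314 g/mol; M(FeO) = 71.844 g/mol.
Moles FeO per formula unit = 1 Fe ÷ 1 = 1.0000.
FeO fraction = (1.0000 × 71.844) / 232.314 = 71.844/232.314 = 0.3093.

30.93 wt%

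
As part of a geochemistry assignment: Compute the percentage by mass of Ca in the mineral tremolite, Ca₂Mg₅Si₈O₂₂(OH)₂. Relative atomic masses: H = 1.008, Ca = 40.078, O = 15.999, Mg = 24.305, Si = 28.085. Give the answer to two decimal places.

9.87 wt%

M(Ca₂Mg₅Si₈O₂₂(OH)₂) = 812.353 g/mol.
Ca contributes 2 × 40.078 = 80.156 g per mole.
80.156/812.353 = 0.0987 → 9.87%.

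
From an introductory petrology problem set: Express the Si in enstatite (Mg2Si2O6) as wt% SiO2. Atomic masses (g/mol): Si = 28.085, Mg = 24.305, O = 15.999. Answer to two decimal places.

59.85 wt%

M(Mg2Si2O6) = 200.774 g/mol; M(SiO2) = 60.083 g/mol.
Moles SiO2 per formula unit = 2 Si ÷ 1 = 2.0000.
SiO2 fraction = (2.0000 × 60.083) / 200.774 = 120.166/200.774 = 0.5985.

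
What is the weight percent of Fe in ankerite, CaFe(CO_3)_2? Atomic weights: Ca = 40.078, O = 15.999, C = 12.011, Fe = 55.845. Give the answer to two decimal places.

Formula mass = 1×40.078 + 1×55.845 + 2×12.011 + 6×15.999 = 215.939 g/mol, of which 55.845 g is Fe.
So Fe makes up 55.845/215.939 = 0.2586 of the mass, i.e. 25.86%.

25.86 mass %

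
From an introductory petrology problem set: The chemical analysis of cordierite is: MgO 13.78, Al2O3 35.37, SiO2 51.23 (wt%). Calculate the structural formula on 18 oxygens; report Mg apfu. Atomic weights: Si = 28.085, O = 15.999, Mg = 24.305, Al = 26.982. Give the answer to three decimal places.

MgO (M=40.304): mol = 0.34190; Mg = 0.34190, O = 0.34190.
Al2O3 (M=101.961): mol = 0.34690; Al = 0.69380, O = 1.04070.
SiO2 (M=60.083): mol = 0.85265; Si = 0.85265, O = 1.70530.
ΣO = 3.08790; factor = 18/ΣO = 5.82920.
Mg apfu = 0.34190 × 5.82920 = 1.993.

1.993 Mg apfu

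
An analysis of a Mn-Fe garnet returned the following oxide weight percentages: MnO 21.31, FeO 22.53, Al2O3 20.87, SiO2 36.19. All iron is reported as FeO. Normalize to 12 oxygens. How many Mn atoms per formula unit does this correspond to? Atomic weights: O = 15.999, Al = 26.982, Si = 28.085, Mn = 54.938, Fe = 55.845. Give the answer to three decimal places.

21.31 wt% MnO ÷ 70.937 g/mol = 0.30041 mol, giving 0.30041 Mn and 0.30041 O.
22.53 wt% FeO ÷ 71.844 g/mol = 0.31360 mol, giving 0.31360 Fe and 0.31360 O.
20.87 wt% Al2O3 ÷ 101.961 g/mol = 0.20469 mol, giving 0.40938 Al and 0.61407 O.
36.19 wt% SiO2 ÷ 60.083 g/mol = 0.60233 mol, giving 0.60233 Si and 1.20466 O.
Oxygen sums to 2.43274; scaling by 12/2.43274 = 4.93271 puts the formula on 12 O.
Mn: 0.30041 × 4.93271 = 1.482 atoms per formula unit.

1.482 Mn apfu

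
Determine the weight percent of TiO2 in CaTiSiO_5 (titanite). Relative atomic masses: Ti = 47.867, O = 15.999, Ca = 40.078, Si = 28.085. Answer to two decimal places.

40.74 wt%

Formula mass = 196.025 g/mol.
1 Ti → 1.0000 mol TiO2 per formula unit; M(TiO2) = 79.865, so TiO2 mass = 79.865 g.
79.865/196.025 × 100 = 40.74 wt%.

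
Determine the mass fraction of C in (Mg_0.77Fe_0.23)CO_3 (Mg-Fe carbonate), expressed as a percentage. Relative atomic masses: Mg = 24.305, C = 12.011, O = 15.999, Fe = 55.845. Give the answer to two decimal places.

M((Mg_0.77Fe_0.23)CO_3) = 91.567 g/mol.
C contributes 1 × 12.011 = 12.011 g per mole.
12.011/91.567 = 0.1312 → 13.12%.

13.12 mass %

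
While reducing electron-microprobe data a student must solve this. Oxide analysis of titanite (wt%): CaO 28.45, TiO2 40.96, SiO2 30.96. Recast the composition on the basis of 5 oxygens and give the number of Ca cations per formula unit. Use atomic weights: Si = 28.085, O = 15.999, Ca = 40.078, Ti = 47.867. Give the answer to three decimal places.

0.989 Ca apfu

CaO (M=56.077): mol = 0.50734; Ca = 0.50734, O = 0.50734.
TiO2 (M=79.865): mol = 0.51287; Ti = 0.51287, O = 1.02574.
SiO2 (M=60.083): mol = 0.51529; Si = 0.51529, O = 1.03058.
ΣO = 2.56366; factor = 5/ΣO = 1.95034.
Ca apfu = 0.50734 × 1.95034 = 0.989.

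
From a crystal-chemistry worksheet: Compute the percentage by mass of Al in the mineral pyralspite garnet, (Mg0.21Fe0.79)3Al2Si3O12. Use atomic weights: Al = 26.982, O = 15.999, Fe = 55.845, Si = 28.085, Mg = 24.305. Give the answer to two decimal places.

11.29 mass %

M((Mg0.21Fe0.79)3Al2Si3O12) = 477.872 g/mol.
Al contributes 2 × 26.982 = 53.964 g per mole.
53.964/477.872 = 0.1129 → 11.29%.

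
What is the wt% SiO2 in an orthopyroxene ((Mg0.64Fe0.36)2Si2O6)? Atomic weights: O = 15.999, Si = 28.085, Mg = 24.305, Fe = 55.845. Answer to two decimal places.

53.77 wt%

Molar mass of (Mg0.64Fe0.36)2Si2O6 = 1.28×24.305 + 0.72×55.845 + 2×28.085 + 6×15.999 = 223.483 g/mol.
Each formula unit contains 2 Si, equivalent to 2/1 = 2.0000 mol SiO2.
M(SiO2) = 1×28.085 + 2×15.999 = 60.083 g/mol.
Mass of SiO2 per formula unit = 2.0000 × 60.083 = 120.166 g.
SiO2 wt% = 120.166 / 223.483 × 100 = 53.77%.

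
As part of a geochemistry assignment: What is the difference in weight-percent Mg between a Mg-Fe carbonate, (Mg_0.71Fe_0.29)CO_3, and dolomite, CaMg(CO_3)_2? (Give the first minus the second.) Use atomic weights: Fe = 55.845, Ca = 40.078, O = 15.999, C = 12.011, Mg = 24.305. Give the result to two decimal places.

5.28 percentage points

M((Mg_0.71Fe_0.29)CO_3) = 93.460 g/mol, so wt% Mg = 17.257/93.460 × 100 = 18.46%.
M(CaMg(CO_3)_2) = 184.399 g/mol, so wt% Mg = 24.305/184.399 × 100 = 13.18%.
18.46 − 13.18 = 5.28 pp.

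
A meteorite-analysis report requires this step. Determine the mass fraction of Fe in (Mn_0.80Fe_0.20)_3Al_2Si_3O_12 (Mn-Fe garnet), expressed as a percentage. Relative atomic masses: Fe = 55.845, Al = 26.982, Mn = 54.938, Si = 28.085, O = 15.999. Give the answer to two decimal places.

6.76 wt%

Formula mass = 2.40×54.938 + 0.60×55.845 + 2×26.982 + 3×28.085 + 12×15.999 = 495.565 g/mol, of which 33.507 g is Fe.
So Fe makes up 33.507/495.565 = 0.0676 of the mass, i.e. 6.76%.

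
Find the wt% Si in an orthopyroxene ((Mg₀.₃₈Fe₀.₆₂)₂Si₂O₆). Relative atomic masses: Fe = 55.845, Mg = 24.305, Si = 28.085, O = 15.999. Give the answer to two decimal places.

23.42 mass %

Formula mass = 0.76×24.305 + 1.24×55.845 + 2×28.085 + 6×15.999 = 239.884 g/mol, of which 56.170 g is Si.
So Si makes up 56.170/239.884 = 0.2342 of the mass, i.e. 23.42%.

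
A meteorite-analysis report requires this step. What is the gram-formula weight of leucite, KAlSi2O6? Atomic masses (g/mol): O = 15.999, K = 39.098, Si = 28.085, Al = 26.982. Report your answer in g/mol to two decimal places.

218.24 g/mol

M = 1(39.098) + 1(26.982) + 2(28.085) + 6(15.999)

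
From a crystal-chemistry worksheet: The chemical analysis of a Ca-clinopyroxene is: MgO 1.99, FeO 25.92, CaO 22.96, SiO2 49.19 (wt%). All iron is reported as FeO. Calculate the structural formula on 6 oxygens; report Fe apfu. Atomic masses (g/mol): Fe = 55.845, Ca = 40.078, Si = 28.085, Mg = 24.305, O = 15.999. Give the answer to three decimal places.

0.881 Fe apfu

1.99 wt% MgO ÷ 40.304 g/mol = 0.04937 mol, giving 0.04937 Mg and 0.04937 O.
25.92 wt% FeO ÷ 71.844 g/mol = 0.36078 mol, giving 0.36078 Fe and 0.36078 O.
22.96 wt% CaO ÷ 56.077 g/mol = 0.40944 mol, giving 0.40944 Ca and 0.40944 O.
49.19 wt% SiO2 ÷ 60.083 g/mol = 0.81870 mol, giving 0.81870 Si and 1.63740 O.
Oxygen sums to 2.45699; scaling by 6/2.45699 = 2.44201 puts the formula on 6 O.
Fe: 0.36078 × 2.44201 = 0.881 atoms per formula unit.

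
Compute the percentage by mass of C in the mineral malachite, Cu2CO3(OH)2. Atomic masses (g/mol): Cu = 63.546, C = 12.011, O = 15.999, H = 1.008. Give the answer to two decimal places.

5.43 weight percent

Formula mass = 2×63.546 + 1×12.011 + 5×15.999 + 2×1.008 = 221.114 g/mol, of which 12.011 g is C.
So C makes up 12.011/221.114 = 0.0543 of the mass, i.e. 5.43%.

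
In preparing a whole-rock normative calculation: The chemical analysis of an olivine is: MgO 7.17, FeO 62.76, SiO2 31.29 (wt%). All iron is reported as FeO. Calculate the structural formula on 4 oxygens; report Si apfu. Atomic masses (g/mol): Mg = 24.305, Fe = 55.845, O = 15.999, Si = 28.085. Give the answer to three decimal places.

MgO: 7.17/40.304 = 0.17790 mol → 0.17790 mol Mg, 0.17790 mol O.
FeO: 62.76/71.844 = 0.87356 mol → 0.87356 mol Fe, 0.87356 mol O.
SiO2: 31.29/60.083 = 0.52078 mol → 0.52078 mol Si, 1.04156 mol O.
Total oxygen = 2.09302 mol. Normalization factor = 4/2.09302 = 1.91111.
Si per 4 O = 0.52078 × 1.91111 = 0.995.

0.995 Si apfu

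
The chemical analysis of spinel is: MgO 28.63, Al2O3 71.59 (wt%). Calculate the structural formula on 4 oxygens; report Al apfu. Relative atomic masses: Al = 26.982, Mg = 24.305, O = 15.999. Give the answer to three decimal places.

MgO (M=40.304): mol = 0.71035; Mg = 0.71035, O = 0.71035.
Al2O3 (M=101.961): mol = 0.70213; Al = 1.40426, O = 2.10639.
ΣO = 2.81674; factor = 4/ΣO = 1.42008.
Al apfu = 1.40426 × 1.42008 = 1.994.

1.994 Al apfu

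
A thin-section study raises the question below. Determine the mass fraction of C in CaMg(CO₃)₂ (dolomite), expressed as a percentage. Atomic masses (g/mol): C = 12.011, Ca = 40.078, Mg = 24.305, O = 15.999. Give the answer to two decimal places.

Formula mass = 1×40.078 + 1×24.305 + 2×12.011 + 6×15.999 = 184.399 g/mol, of which 24.022 g is C.
So C makes up 24.022/184.399 = 0.1303 of the mass, i.e. 13.03%.

13.03 wt%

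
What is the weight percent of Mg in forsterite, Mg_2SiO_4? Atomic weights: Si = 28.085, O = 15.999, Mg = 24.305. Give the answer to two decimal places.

34.55 wt%

Formula mass = 2*24.305 + 1*28.085 + 4*15.999 = 140.691 g/mol, of which 48.610 g is Mg.
So Mg makes up 48.610/140.691 = 0.3455 of the mass, i.e. 34.55%.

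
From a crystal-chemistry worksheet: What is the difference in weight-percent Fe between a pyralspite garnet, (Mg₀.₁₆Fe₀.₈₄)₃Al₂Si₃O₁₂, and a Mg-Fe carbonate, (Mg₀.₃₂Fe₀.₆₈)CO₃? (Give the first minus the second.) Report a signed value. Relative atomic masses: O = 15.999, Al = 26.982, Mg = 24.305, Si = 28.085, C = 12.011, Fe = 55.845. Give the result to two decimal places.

M((Mg₀.₁₆Fe₀.₈₄)₃Al₂Si₃O₁₂) = 482.603 g/mol, so wt% Fe = 140.729/482.603 × 100 = 29.16%.
M((Mg₀.₃₂Fe₀.₆₈)CO₃) = 105.760 g/mol, so wt% Fe = 37.975/105.760 × 100 = 35.91%.
29.16 − 35.91 = -6.75 pp.

-6.75 percentage points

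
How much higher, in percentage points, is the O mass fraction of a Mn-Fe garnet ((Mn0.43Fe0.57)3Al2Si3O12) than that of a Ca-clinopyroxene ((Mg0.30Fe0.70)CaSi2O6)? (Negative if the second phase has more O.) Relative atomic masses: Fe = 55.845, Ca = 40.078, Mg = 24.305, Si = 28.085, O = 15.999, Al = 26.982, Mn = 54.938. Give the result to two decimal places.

First mineral: 191.988 g O in 496.572 g formula = 38.66 wt% O.
Second mineral: 95.994 g O in 238.625 g formula = 40.23 wt% O.
38.66% − 40.23% gives a difference of -1.57 percentage points.

-1.57 percentage points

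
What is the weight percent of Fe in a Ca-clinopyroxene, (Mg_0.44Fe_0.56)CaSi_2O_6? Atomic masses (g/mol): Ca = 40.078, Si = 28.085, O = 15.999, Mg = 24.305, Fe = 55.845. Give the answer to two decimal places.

Molar mass of (Mg_0.44Fe_0.56)CaSi_2O_6: 0.44×24.305 + 0.56×55.845 + 1×40.078 + 2×28.085 + 6×15.999 = 234.209 g/mol.
Mass of Fe per formula unit: 0.56 × 55.845 = 31.273 g.
Weight fraction Fe = 31.273 / 234.209 = 0.1335.

13.35 wt%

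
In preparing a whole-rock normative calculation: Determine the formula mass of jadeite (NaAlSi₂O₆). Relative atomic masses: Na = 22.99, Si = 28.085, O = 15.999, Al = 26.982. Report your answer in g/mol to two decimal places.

Na: 1 × 22.99 = 22.9900
Al: 1 × 26.982 = 26.9820
Si: 2 × 28.085 = 56.1700
O: 6 × 15.999 = 95.9940
Summing the contributions gives the formula mass.

202.14 g/mol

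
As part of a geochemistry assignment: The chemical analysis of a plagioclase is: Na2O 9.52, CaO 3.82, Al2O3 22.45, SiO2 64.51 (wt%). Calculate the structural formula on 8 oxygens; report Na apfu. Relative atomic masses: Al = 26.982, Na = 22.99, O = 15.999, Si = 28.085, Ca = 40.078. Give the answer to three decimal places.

0.811 Na apfu

Na2O (M=61.979): mol = 0.15360; Na = 0.30720, O = 0.15360.
CaO (M=56.077): mol = 0.06812; Ca = 0.06812, O = 0.06812.
Al2O3 (M=101.961): mol = 0.22018; Al = 0.44036, O = 0.66054.
SiO2 (M=60.083): mol = 1.07368; Si = 1.07368, O = 2.14736.
ΣO = 3.02962; factor = 8/ΣO = 2.64060.
Na apfu = 0.30720 × 2.64060 = 0.811.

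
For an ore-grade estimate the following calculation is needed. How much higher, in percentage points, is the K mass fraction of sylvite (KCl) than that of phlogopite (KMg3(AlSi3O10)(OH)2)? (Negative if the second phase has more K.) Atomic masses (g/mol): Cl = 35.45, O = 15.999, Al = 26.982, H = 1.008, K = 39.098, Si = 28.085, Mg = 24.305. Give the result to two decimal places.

43.08 percentage points

First mineral: 39.098 g K in 74.548 g formula = 52.45 wt% K.
Second mineral: 39.098 g K in 417.254 g formula = 9.37 wt% K.
52.45% − 9.37% gives a difference of 43.08 percentage points.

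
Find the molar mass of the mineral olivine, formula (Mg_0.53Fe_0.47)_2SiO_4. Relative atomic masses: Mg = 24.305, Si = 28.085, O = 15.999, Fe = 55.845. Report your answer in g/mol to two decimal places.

170.34 g/mol

M = 1.06×24.305 + 0.94×55.845 + 1×28.085 + 4×15.999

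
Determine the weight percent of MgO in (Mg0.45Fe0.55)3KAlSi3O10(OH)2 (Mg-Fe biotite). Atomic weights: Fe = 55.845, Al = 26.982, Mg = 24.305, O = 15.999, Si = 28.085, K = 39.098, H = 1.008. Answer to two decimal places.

M((Mg0.45Fe0.55)3KAlSi3O10(OH)2) = 469.295 g/mol; M(MgO) = 40.304 g/mol.
Moles MgO per formula unit = 1.35 Mg ÷ 1 = 1.3500.
MgO fraction = (1.3500 × 40.304) / 469.295 = 54.410/469.295 = 0.1159.

11.59 wt%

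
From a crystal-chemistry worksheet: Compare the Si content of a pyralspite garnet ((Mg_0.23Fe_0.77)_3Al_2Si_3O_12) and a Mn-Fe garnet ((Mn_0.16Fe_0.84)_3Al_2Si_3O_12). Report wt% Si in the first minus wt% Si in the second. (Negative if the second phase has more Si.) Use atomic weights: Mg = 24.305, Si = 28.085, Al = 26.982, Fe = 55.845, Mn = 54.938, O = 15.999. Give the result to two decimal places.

M((Mg_0.23Fe_0.77)_3Al_2Si_3O_12) = 475.979 g/mol, so wt% Si = 84.255/475.979 × 100 = 17.70%.
M((Mn_0.16Fe_0.84)_3Al_2Si_3O_12) = 497.307 g/mol, so wt% Si = 84.255/497.307 × 100 = 16.94%.
17.70 − 16.94 = 0.76 pp.

0.76 percentage points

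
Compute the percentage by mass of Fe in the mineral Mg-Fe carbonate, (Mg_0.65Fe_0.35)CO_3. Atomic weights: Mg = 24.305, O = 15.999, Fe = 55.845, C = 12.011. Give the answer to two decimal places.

Molar mass of (Mg_0.65Fe_0.35)CO_3: 0.65·24.305 + 0.35·55.845 + 1·12.011 + 3·15.999 = 95.352 g/mol.
Mass of Fe per formula unit: 0.35 × 55.845 = 19.546 g.
Weight fraction Fe = 19.546 / 95.352 = 0.2050.

20.50 weight percent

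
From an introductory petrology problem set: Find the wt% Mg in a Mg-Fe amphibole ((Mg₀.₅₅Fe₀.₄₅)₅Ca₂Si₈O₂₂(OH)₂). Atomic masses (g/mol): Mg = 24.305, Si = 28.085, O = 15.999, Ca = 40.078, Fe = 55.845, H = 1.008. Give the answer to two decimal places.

Formula mass = 2.75·24.305 + 2.25·55.845 + 2·40.078 + 8·28.085 + 24·15.999 + 2·1.008 = 883.318 g/mol, of which 66.839 g is Mg.
So Mg makes up 66.839/883.318 = 0.0757 of the mass, i.e. 7.57%.

7.57 weight percent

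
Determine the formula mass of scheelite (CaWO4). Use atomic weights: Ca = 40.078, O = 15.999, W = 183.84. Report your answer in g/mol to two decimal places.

The formula mass is the sum 1×40.078 + 1×183.84 + 4×15.999.

287.91 g/mol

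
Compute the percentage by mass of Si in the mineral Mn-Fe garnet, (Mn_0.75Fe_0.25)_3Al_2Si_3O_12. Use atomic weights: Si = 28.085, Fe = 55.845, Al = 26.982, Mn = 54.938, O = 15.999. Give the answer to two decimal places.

Formula mass = 2.25*54.938 + 0.75*55.845 + 2*26.982 + 3*28.085 + 12*15.999 = 495.701 g/mol, of which 84.255 g is Si.
So Si makes up 84.255/495.701 = 0.1700 of the mass, i.e. 17.00%.

17.00 mass %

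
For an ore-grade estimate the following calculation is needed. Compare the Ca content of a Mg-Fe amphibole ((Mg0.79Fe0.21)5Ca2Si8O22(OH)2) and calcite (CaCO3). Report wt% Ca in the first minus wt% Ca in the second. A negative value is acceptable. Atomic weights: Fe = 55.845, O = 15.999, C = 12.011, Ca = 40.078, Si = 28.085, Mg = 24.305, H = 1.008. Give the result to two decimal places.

M((Mg0.79Fe0.21)5Ca2Si8O22(OH)2) = 845.470 g/mol, so wt% Ca = 80.156/845.470 × 100 = 9.48%.
M(CaCO3) = 100.086 g/mol, so wt% Ca = 40.078/100.086 × 100 = 40.04%.
9.48 − 40.04 = -30.56 pp.

-30.56 percentage points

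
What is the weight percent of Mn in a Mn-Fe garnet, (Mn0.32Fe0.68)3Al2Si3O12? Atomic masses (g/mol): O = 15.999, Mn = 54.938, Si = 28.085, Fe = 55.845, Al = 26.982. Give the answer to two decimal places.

10.61 mass %

Formula mass = 0.96·54.938 + 2.04·55.845 + 2·26.982 + 3·28.085 + 12·15.999 = 496.871 g/mol, of which 52.740 g is Mn.
So Mn makes up 52.740/496.871 = 0.1061 of the mass, i.e. 10.61%.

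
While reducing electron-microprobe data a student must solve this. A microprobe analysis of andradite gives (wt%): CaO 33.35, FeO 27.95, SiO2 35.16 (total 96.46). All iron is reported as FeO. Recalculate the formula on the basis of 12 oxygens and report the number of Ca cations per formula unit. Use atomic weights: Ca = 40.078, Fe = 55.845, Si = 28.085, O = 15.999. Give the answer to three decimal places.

3.313 Ca apfu

CaO: 33.35/56.077 = 0.59472 mol → 0.59472 mol Ca, 0.59472 mol O.
FeO: 27.95/71.844 = 0.38904 mol → 0.38904 mol Fe, 0.38904 mol O.
SiO2: 35.16/60.083 = 0.58519 mol → 0.58519 mol Si, 1.17038 mol O.
Total oxygen = 2.15414 mol. Normalization factor = 12/2.15414 = 5.57067.
Ca per 12 O = 0.59472 × 5.57067 = 3.313.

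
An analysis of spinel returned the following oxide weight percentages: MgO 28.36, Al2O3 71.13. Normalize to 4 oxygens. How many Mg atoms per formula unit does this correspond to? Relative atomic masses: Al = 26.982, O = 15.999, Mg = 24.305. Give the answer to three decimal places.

1.006 Mg apfu

MgO: 28.36/40.304 = 0.70365 mol → 0.70365 mol Mg, 0.70365 mol O.
Al2O3: 71.13/101.961 = 0.69762 mol → 1.39524 mol Al, 2.09286 mol O.
Total oxygen = 2.79651 mol. Normalization factor = 4/2.79651 = 1.43035.
Mg per 4 O = 0.70365 × 1.43035 = 1.006.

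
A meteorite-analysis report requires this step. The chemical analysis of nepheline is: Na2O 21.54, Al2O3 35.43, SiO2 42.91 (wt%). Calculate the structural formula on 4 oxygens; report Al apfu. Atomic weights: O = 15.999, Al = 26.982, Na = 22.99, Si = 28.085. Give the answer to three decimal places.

0.986 Al apfu

Na2O: 21.54/61.979 = 0.34754 mol → 0.69508 mol Na, 0.34754 mol O.
Al2O3: 35.43/101.961 = 0.34749 mol → 0.69498 mol Al, 1.04247 mol O.
SiO2: 42.91/60.083 = 0.71418 mol → 0.71418 mol Si, 1.42836 mol O.
Total oxygen = 2.81837 mol. Normalization factor = 4/2.81837 = 1.41926.
Al per 4 O = 0.69498 × 1.41926 = 0.986.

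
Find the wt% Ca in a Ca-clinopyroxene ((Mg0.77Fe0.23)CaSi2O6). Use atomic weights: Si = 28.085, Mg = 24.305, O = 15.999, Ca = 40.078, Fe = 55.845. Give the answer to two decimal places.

17.91 weight percent

Molar mass of (Mg0.77Fe0.23)CaSi2O6: 0.77*24.305 + 0.23*55.845 + 1*40.078 + 2*28.085 + 6*15.999 = 223.801 g/mol.
Mass of Ca per formula unit: 1 × 40.078 = 40.078 g.
Weight fraction Ca = 40.078 / 223.801 = 0.1791.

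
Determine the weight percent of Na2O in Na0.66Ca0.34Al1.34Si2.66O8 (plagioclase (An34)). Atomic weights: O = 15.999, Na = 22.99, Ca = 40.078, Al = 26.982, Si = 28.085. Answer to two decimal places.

7.64 wt%

Formula mass = 267.654 g/mol.
0.66 Na → 0.3300 mol Na2O per formula unit; M(Na2O) = 61.979, so Na2O mass = 20.453 g.
20.453/267.654 × 100 = 7.64 wt%.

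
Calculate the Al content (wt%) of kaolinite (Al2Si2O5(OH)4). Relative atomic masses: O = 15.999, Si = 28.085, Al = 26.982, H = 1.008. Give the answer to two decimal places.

20.90 wt%

M(Al2Si2O5(OH)4) = 258.157 g/mol.
Al contributes 2 × 26.982 = 53.964 g per mole.
53.964/258.157 = 0.2090 → 20.90%.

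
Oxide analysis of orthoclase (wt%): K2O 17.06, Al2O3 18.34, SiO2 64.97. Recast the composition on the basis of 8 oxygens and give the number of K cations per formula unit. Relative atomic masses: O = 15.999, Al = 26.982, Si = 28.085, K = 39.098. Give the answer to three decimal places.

1.005 K apfu

K2O: 17.06/94.195 = 0.18111 mol → 0.36222 mol K, 0.18111 mol O.
Al2O3: 18.34/101.961 = 0.17987 mol → 0.35974 mol Al, 0.53961 mol O.
SiO2: 64.97/60.083 = 1.08134 mol → 1.08134 mol Si, 2.16268 mol O.
Total oxygen = 2.88340 mol. Normalization factor = 8/2.88340 = 2.77450.
K per 8 O = 0.36222 × 2.77450 = 1.005.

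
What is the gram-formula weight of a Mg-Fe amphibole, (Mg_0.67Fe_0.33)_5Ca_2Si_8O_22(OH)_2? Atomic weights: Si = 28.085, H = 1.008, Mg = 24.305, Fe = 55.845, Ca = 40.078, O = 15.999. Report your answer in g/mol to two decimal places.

M = 3.35×24.305 + 1.65×55.845 + 2×40.078 + 8×28.085 + 24×15.999 + 2×1.008

864.39 g/mol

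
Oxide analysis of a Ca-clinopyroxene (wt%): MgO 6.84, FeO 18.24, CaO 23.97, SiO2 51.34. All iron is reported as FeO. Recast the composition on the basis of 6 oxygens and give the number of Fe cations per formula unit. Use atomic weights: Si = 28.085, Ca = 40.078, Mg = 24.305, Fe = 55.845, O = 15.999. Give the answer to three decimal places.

0.595 Fe apfu

6.84 wt% MgO ÷ 40.304 g/mol = 0.16971 mol, giving 0.16971 Mg and 0.16971 O.
18.24 wt% FeO ÷ 71.844 g/mol = 0.25388 mol, giving 0.25388 Fe and 0.25388 O.
23.97 wt% CaO ÷ 56.077 g/mol = 0.42745 mol, giving 0.42745 Ca and 0.42745 O.
51.34 wt% SiO2 ÷ 60.083 g/mol = 0.85448 mol, giving 0.85448 Si and 1.70896 O.
Oxygen sums to 2.56000; scaling by 6/2.56000 = 2.34375 puts the formula on 6 O.
Fe: 0.25388 × 2.34375 = 0.595 atoms per formula unit.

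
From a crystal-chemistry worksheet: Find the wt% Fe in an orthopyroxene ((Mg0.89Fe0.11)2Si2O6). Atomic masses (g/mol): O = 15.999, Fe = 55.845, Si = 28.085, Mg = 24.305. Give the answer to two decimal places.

Molar mass of (Mg0.89Fe0.11)2Si2O6: 1.78*24.305 + 0.22*55.845 + 2*28.085 + 6*15.999 = 207.713 g/mol.
Mass of Fe per formula unit: 0.22 × 55.845 = 12.286 g.
Weight fraction Fe = 12.286 / 207.713 = 0.0591.

5.91 weight percent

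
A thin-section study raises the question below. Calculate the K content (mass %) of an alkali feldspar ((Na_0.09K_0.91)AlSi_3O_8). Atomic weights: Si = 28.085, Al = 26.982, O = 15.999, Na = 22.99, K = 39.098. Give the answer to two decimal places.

12.85 mass %

Molar mass of (Na_0.09K_0.91)AlSi_3O_8: 0.09*22.99 + 0.91*39.098 + 1*26.982 + 3*28.085 + 8*15.999 = 276.877 g/mol.
Mass of K per formula unit: 0.91 × 39.098 = 35.579 g.
Weight fraction K = 35.579 / 276.877 = 0.1285.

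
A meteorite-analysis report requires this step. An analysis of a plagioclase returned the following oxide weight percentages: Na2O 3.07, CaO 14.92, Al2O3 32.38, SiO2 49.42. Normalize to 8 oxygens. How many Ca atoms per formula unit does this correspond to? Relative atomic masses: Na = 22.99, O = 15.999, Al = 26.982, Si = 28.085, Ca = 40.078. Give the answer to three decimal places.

0.731 Ca apfu

Na2O (M=61.979): mol = 0.04953; Na = 0.09906, O = 0.04953.
CaO (M=56.077): mol = 0.26606; Ca = 0.26606, O = 0.26606.
Al2O3 (M=101.961): mol = 0.31757; Al = 0.63514, O = 0.95271.
SiO2 (M=60.083): mol = 0.82253; Si = 0.82253, O = 1.64506.
ΣO = 2.91336; factor = 8/ΣO = 2.74597.
Ca apfu = 0.26606 × 2.74597 = 0.731.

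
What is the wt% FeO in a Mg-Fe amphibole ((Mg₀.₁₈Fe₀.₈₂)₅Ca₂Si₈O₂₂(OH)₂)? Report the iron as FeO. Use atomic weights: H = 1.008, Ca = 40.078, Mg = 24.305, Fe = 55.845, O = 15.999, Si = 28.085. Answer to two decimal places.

M((Mg₀.₁₈Fe₀.₈₂)₅Ca₂Si₈O₂₂(OH)₂) = 941.667 g/mol; M(FeO) = 71.844 g/mol.
Moles FeO per formula unit = 4.10 Fe ÷ 1 = 4.1000.
FeO fraction = (4.1000 × 71.844) / 941.667 = 294.560/941.667 = 0.3128.

31.28 wt%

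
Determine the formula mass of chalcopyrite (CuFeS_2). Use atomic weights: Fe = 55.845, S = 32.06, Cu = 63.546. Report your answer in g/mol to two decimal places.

183.51 g/mol

The formula mass is the sum 1(63.546) + 1(55.845) + 2(32.06).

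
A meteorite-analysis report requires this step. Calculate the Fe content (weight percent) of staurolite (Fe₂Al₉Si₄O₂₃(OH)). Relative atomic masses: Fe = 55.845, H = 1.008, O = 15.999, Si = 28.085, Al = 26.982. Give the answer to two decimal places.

13.11 weight percent

M(Fe₂Al₉Si₄O₂₃(OH)) = 851.852 g/mol.
Fe contributes 2 × 55.845 = 111.690 g per mole.
111.690/851.852 = 0.1311 → 13.11%.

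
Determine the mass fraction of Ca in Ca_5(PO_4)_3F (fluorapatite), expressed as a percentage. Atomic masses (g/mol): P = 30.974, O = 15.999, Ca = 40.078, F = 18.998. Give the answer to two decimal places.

Formula mass = 5*40.078 + 3*30.974 + 12*15.999 + 1*18.998 = 504.298 g/mol, of which 200.390 g is Ca.
So Ca makes up 200.390/504.298 = 0.3974 of the mass, i.e. 39.74%.

39.74 weight percent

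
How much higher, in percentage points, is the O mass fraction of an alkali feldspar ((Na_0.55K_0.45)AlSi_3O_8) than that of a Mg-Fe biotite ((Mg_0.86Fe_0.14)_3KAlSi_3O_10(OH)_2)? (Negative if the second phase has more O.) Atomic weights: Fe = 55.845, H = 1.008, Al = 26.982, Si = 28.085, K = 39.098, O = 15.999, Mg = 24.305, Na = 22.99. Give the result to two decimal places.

2.90 percentage points

M((Na_0.55K_0.45)AlSi_3O_8) = 269.468 g/mol, so wt% O = 127.992/269.468 × 100 = 47.50%.
M((Mg_0.86Fe_0.14)_3KAlSi_3O_10(OH)_2) = 430.501 g/mol, so wt% O = 191.988/430.501 × 100 = 44.60%.
47.50 − 44.60 = 2.90 pp.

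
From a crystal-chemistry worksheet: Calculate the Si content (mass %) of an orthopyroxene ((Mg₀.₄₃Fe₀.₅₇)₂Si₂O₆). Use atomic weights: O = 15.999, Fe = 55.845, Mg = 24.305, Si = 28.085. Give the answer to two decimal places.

Formula mass = 0.86*24.305 + 1.14*55.845 + 2*28.085 + 6*15.999 = 236.730 g/mol, of which 56.170 g is Si.
So Si makes up 56.170/236.730 = 0.2373 of the mass, i.e. 23.73%.

23.73 mass %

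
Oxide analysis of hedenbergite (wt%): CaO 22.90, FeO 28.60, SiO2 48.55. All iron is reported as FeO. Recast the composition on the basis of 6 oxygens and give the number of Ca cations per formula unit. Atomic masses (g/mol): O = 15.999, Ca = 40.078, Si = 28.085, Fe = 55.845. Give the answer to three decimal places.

1.011 Ca apfu

CaO: 22.90/56.077 = 0.40837 mol → 0.40837 mol Ca, 0.40837 mol O.
FeO: 28.60/71.844 = 0.39808 mol → 0.39808 mol Fe, 0.39808 mol O.
SiO2: 48.55/60.083 = 0.80805 mol → 0.80805 mol Si, 1.61610 mol O.
Total oxygen = 2.42255 mol. Normalization factor = 6/2.42255 = 2.47673.
Ca per 6 O = 0.40837 × 2.47673 = 1.011.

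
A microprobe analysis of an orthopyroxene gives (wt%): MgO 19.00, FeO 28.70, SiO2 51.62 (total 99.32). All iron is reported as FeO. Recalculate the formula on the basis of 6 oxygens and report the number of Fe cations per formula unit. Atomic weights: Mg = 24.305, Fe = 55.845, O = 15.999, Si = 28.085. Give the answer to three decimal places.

0.926 Fe apfu

19.00 wt% MgO ÷ 40.304 g/mol = 0.47142 mol, giving 0.47142 Mg and 0.47142 O.
28.70 wt% FeO ÷ 71.844 g/mol = 0.39948 mol, giving 0.39948 Fe and 0.39948 O.
51.62 wt% SiO2 ÷ 60.083 g/mol = 0.85914 mol, giving 0.85914 Si and 1.71828 O.
Oxygen sums to 2.58918; scaling by 6/2.58918 = 2.31734 puts the formula on 6 O.
Fe: 0.39948 × 2.31734 = 0.926 atoms per formula unit.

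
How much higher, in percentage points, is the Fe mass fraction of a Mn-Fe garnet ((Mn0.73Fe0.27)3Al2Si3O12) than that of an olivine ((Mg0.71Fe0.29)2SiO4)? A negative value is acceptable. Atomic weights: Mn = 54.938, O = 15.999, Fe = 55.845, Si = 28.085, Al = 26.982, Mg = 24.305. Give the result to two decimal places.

-11.25 percentage points

Fe in (Mn0.73Fe0.27)3Al2Si3O12: molar mass 495.756 g/mol; 0.81×55.845 = 45.234 g → 9.12 wt%.
Fe in (Mg0.71Fe0.29)2SiO4: molar mass 158.984 g/mol; 0.58×55.845 = 32.390 g → 20.37 wt%.
Difference = 9.12 − 20.37 = -11.25 percentage points.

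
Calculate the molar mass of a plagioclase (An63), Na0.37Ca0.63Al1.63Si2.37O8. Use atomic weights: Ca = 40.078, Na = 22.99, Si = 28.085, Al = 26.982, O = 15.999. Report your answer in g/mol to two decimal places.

272.29 g/mol

The formula mass is the sum 0.37*22.99 + 0.63*40.078 + 1.63*26.982 + 2.37*28.085 + 8*15.999.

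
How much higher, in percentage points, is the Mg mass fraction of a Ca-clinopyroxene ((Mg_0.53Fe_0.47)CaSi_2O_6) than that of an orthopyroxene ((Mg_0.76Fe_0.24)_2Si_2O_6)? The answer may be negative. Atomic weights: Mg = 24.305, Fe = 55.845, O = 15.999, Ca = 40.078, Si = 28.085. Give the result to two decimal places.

-11.54 percentage points

First mineral: 12.882 g Mg in 231.371 g formula = 5.57 wt% Mg.
Second mineral: 36.944 g Mg in 215.913 g formula = 17.11 wt% Mg.
5.57% − 17.11% gives a difference of -11.54 percentage points.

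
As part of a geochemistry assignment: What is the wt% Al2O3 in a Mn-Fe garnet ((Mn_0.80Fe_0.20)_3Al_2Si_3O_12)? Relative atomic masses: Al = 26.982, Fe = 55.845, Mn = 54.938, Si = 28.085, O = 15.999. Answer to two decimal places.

Formula mass = 495.565 g/mol.
2 Al → 1.0000 mol Al2O3 per formula unit; M(Al2O3) = 101.961, so Al2O3 mass = 101.961 g.
101.961/495.565 × 100 = 20.57 wt%.

20.57 wt%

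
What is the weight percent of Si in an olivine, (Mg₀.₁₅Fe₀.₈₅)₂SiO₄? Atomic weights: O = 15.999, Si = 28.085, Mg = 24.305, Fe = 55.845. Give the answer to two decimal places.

14.45 weight percent

M((Mg₀.₁₅Fe₀.₈₅)₂SiO₄) = 194.309 g/mol.
Si contributes 1 × 28.085 = 28.085 g per mole.
28.085/194.309 = 0.1445 → 14.45%.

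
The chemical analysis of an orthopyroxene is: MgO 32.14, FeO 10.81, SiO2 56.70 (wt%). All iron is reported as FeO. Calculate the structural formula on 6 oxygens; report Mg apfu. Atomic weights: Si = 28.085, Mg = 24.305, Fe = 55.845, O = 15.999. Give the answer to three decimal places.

1.688 Mg apfu

MgO (M=40.304): mol = 0.79744; Mg = 0.79744, O = 0.79744.
FeO (M=71.844): mol = 0.15046; Fe = 0.15046, O = 0.15046.
SiO2 (M=60.083): mol = 0.94369; Si = 0.94369, O = 1.88738.
ΣO = 2.83528; factor = 6/ΣO = 2.11619.
Mg apfu = 0.79744 × 2.11619 = 1.688.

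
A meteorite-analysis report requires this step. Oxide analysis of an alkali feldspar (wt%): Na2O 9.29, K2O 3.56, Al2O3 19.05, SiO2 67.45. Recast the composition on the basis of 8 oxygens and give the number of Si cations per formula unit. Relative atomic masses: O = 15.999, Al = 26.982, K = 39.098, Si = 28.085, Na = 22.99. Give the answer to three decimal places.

9.29 wt% Na2O ÷ 61.979 g/mol = 0.14989 mol, giving 0.29978 Na and 0.14989 O.
3.56 wt% K2O ÷ 94.195 g/mol = 0.03779 mol, giving 0.07558 K and 0.03779 O.
19.05 wt% Al2O3 ÷ 101.961 g/mol = 0.18684 mol, giving 0.37368 Al and 0.56052 O.
67.45 wt% SiO2 ÷ 60.083 g/mol = 1.12261 mol, giving 1.12261 Si and 2.24522 O.
Oxygen sums to 2.99342; scaling by 8/2.99342 = 2.67253 puts the formula on 8 O.
Si: 1.12261 × 2.67253 = 3.000 atoms per formula unit.

3.000 Si apfu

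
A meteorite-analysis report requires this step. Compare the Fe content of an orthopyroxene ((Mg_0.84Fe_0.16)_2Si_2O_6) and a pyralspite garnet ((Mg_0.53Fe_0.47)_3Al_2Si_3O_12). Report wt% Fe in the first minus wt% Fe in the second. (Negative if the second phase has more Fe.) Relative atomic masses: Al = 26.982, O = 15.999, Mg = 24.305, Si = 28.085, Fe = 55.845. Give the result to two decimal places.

-9.12 percentage points

Fe in (Mg_0.84Fe_0.16)_2Si_2O_6: molar mass 210.867 g/mol; 0.32×55.845 = 17.870 g → 8.47 wt%.
Fe in (Mg_0.53Fe_0.47)_3Al_2Si_3O_12: molar mass 447.593 g/mol; 1.41×55.845 = 78.741 g → 17.59 wt%.
Difference = 8.47 − 17.59 = -9.12 percentage points.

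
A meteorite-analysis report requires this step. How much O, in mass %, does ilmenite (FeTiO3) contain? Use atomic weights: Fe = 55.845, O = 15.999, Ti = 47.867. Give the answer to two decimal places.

Formula mass = 1×55.845 + 1×47.867 + 3×15.999 = 151.709 g/mol, of which 47.997 g is O.
So O makes up 47.997/151.709 = 0.3164 of the mass, i.e. 31.64%.

31.64 mass %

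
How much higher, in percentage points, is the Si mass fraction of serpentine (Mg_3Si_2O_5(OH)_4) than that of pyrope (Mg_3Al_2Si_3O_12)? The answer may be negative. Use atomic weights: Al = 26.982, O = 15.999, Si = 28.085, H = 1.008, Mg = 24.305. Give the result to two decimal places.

Si in Mg_3Si_2O_5(OH)_4: molar mass 277.108 g/mol; 2×28.085 = 56.170 g → 20.27 wt%.
Si in Mg_3Al_2Si_3O_12: molar mass 403.122 g/mol; 3×28.085 = 84.255 g → 20.90 wt%.
Difference = 20.27 − 20.90 = -0.63 percentage points.

-0.63 percentage points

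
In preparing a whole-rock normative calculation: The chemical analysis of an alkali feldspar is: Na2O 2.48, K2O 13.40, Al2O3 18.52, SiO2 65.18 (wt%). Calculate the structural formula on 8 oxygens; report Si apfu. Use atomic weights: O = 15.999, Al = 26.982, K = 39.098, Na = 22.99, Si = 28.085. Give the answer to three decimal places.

2.996 Si apfu

2.48 wt% Na2O ÷ 61.979 g/mol = 0.04001 mol, giving 0.08002 Na and 0.04001 O.
13.40 wt% K2O ÷ 94.195 g/mol = 0.14226 mol, giving 0.28452 K and 0.14226 O.
18.52 wt% Al2O3 ÷ 101.961 g/mol = 0.18164 mol, giving 0.36328 Al and 0.54492 O.
65.18 wt% SiO2 ÷ 60.083 g/mol = 1.08483 mol, giving 1.08483 Si and 2.16966 O.
Oxygen sums to 2.89685; scaling by 8/2.89685 = 2.76162 puts the formula on 8 O.
Si: 1.08483 × 2.76162 = 2.996 atoms per formula unit.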